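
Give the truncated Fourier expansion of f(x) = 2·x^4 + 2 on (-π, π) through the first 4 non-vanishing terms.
(96 - 16·π^2)·cos(x) + (-6 + 4·π^2)·cos(2·x) + (32/27 - 16·π^2/9)·cos(3·x) + 2 + 2·π^4/5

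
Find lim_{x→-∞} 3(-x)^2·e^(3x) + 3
The product is a 0·∞ indeterminate form at x → -∞.
Rewrite the product as 3(-x)^2 / e^(-3x) (an ∞/∞ form) and apply L'Hôpital, or use the standard hierarchy e^(3|x|) ≫ |(-x)^2| as x → -∞.
The indeterminate product → 0, so the limit = 3.

Final answer: 3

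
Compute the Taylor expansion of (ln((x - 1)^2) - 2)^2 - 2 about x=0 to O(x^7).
197·x^6/45 + 74·x^5/15 + 17·x^4/3 + 20·x^3/3 + 8·x^2 + 8·x + 2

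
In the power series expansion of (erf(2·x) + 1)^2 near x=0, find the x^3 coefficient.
Expand to order 3: (erf(2·x) + 1)^2 = -32·x^3/(3·√(π)) + 16·x^2/π + 8·x/√(π) + 1 + O(x^4).
The coefficient of x^3 is -32/(3·√(π)).

Final answer: -32/(3·√(π))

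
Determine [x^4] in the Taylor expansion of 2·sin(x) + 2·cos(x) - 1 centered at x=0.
Expand to order 4: 2·sin(x) + 2·cos(x) - 1 = x^4/12 - x^3/3 - x^2 + 2·x + 1 + O(x^5).
The coefficient of x^4 is 1/12.

Final answer: 1/12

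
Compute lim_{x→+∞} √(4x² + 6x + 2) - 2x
As x → +∞: multiply by the conjugate to get (6x+2)/(√(4x²+6x+2)+2x); the denominator ~ 4x, so the limit is 6/4 = 3/2.
Limit = 3/2.

Final answer: 3/2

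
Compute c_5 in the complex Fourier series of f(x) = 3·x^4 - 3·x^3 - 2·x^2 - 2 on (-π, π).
Compute the real Fourier coefficients first: a_5 = 344/625 - 24·π^2/25, b_5 = 36/125 - 6·π^2/5.
Then c_5 = (a_5 − i·b_5)/2 = -12·π^2/25 + 172/625 - 18·i/125 + 3·i·π^2/5.

Final answer: -12·π^2/25 + 172/625 - 18·i/125 + 3·i·π^2/5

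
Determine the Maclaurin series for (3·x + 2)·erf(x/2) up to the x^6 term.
3·x^6/(160·√(π)) + x^5/(80·√(π)) - x^4/(4·√(π)) - x^3/(6·√(π)) + 3·x^2/√(π) + 2·x/√(π)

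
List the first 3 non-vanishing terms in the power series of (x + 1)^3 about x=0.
3·x^2 + 3·x + 1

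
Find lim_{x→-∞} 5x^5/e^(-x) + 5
The quotient is an ∞/∞ indeterminate form as x → -∞.
Compare growth rates of the dominant terms (exponentials ≫ polynomials ≫ logarithms), or apply L'Hôpital's rule; the quotient → 0.
Adding the constant: 0 + 5 = 5. Limit = 5.

Final answer: 5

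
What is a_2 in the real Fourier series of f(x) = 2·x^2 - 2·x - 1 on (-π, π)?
a_2 = (1/π) ∫_{-π}^{π} f(x)·cos(2x) dx.
Evaluate the integral (use parity and integration by parts as needed): a_2 = 2.

Final answer: 2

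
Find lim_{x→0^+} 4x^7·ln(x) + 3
The product is a 0·∞ indeterminate form at x → 0⁺.
Rewrite the product as 4·ln(x) / x^(-7) and apply L'Hôpital, or use the standard hierarchy x^(-7) ≫ |ln x| as x → 0⁺.
The indeterminate product → 0, so the limit = 3.

Final answer: 3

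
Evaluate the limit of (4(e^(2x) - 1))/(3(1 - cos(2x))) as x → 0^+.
Both numerator and denominator → 0 as x → 0^+; this is a 0/0 indeterminate form.
Expand each to leading order near x = 0: numerator ~ 8·x, denominator ~ 6·x^2.
The limit of the ratio is ∞.

Final answer: ∞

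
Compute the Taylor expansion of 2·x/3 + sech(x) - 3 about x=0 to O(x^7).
-61·x^6/720 + 5·x^4/24 - x^2/2 + 2·x/3 - 2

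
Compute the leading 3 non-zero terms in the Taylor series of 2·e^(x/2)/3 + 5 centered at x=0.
x^2/12 + x/3 + 17/3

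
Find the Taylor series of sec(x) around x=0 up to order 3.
x^2/2 + 1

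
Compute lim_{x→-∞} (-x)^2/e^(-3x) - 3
The quotient is an ∞/∞ indeterminate form as x → -∞.
Compare growth rates of the dominant terms (exponentials ≫ polynomials ≫ logarithms), or apply L'Hôpital's rule; the quotient → 0.
Adding the constant: 0 - 3 = -3. Limit = -3.

Final answer: -3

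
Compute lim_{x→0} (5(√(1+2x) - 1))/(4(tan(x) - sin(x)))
Both numerator and denominator → 0 as x → 0; this is a 0/0 indeterminate form.
Expand each to leading order near x = 0: numerator ~ 5·x, denominator ~ 2·x^3.
The limit of the ratio is ∞.

Final answer: ∞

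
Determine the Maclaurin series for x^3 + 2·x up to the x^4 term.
x^3 + 2·x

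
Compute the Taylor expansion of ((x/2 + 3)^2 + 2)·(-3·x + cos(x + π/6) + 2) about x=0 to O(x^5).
x^4·(1/4 + √(3)/6) + x^3·(1/24 - 3·√(3)/4) + x^2·(-10 - 21·√(3)/8) + x·(-65/2 + 3·√(3)/2) + 11·√(3)/2 + 22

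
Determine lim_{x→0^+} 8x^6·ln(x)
This is a 0·∞ indeterminate form at x → 0⁺.
Rewrite the product as 8·ln(x) / x^(-6) and apply L'Hôpital, or use the standard hierarchy x^(-6) ≫ |ln x| as x → 0⁺.
The indeterminate product → 0, so the limit = 0.

Final answer: 0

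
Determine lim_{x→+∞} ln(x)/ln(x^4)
This is an ∞/∞ indeterminate form as x → +∞.
Write ln(x^4) = 4·ln(x), reducing the quotient to 1/4.
Limit = 1/4.

Final answer: 1/4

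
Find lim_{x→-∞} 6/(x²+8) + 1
Evaluate the dominant behaviour as x → -∞; each term tends to a finite value or vanishes.
Limit = 1.

Final answer: 1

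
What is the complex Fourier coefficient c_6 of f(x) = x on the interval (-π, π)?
Compute the real Fourier coefficients first: a_6 = 0, b_6 = -1/3.
Then c_6 = (a_6 − i·b_6)/2 = i/6.

Final answer: i/6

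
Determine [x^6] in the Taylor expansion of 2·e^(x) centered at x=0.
Expand to order 6: 2·e^(x) = x^6/360 + x^5/60 + x^4/12 + x^3/3 + x^2 + 2·x + 2 + O(x^7).
The coefficient of x^6 is 1/360.

Final answer: 1/360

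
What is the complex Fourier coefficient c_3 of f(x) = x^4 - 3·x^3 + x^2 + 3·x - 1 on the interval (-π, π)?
Compute the real Fourier coefficients first: a_3 = 4/27 - 8·π^2/9, b_3 = 10/3 - 2·π^2.
Then c_3 = (a_3 − i·b_3)/2 = -4·π^2/9 + 2/27 - 5·i/3 + i·π^2.

Final answer: -4·π^2/9 + 2/27 - 5·i/3 + i·π^2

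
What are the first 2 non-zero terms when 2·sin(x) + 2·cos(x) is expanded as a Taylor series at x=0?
2·x + 2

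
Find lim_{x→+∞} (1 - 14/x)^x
As x → +∞: this is the defining limit (1 - 14/x)^x → e^(-14).
Limit = e^(-14).

Final answer: e^(-14)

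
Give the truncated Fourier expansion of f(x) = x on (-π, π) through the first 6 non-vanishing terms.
2·sin(x) - sin(2·x) + 2·sin(3·x)/3 - sin(4·x)/2 + 2·sin(5·x)/5 - sin(6·x)/3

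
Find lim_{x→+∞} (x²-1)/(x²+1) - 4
Evaluate the dominant behaviour as x → +∞; each term tends to a finite value or vanishes.
Limit = -3.

Final answer: -3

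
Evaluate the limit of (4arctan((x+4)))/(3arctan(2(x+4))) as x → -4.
Both numerator and denominator → 0 as x → -4; this is a 0/0 indeterminate form.
Expand each to leading order near x = -4: numerator ~ 4·(x + 4), denominator ~ 6·(x + 4).
The limit of the ratio is 2/3.

Final answer: 2/3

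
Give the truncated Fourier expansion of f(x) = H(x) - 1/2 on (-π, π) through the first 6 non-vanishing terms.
2·sin(x)/π + 2·sin(3·x)/(3·π) + 2·sin(5·x)/(5·π) + 2·sin(7·x)/(7·π) + 2·sin(9·x)/(9·π) + 2·sin(11·x)/(11·π)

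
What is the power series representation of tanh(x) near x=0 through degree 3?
-x^3/3 + x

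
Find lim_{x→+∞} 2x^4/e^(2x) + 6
The quotient is an ∞/∞ indeterminate form as x → +∞.
The exponential denominator e^(2x) dominates the polynomial numerator (e^x ≫ x^4 as x → ∞), so the quotient → 0.
Adding the constant: 0 + 6 = 6. Limit = 6.

Final answer: 6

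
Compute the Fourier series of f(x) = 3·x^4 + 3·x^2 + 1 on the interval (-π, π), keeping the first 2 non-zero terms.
(132 - 24·π^2)·cos(x) + 1 + π^2 + 3·π^4/5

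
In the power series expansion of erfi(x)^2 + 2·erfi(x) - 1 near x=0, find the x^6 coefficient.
Expand to order 6: erfi(x)^2 + 2·erfi(x) - 1 = 56·x^6/(45·π) + 2·x^5/(5·√(π)) + 8·x^4/(3·π) + 4·x^3/(3·√(π)) + 4·x^2/π + 4·x/√(π) - 1 + O(x^7).
The coefficient of x^6 is 56/(45·π).

Final answer: 56/(45·π)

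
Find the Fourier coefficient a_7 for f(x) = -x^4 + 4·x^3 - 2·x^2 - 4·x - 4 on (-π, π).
a_7 = (1/π) ∫_{-π}^{π} f(x)·cos(7x) dx.
Evaluate the integral (use parity and integration by parts as needed): a_7 = 344/2401 + 8·π^2/49.

Final answer: 344/2401 + 8·π^2/49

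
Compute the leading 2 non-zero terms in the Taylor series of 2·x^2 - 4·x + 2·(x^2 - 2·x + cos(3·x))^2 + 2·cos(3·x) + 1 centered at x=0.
5 - 12·x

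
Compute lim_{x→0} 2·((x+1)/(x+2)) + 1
Direct substitution at x = 0 gives 2.

Final answer: 2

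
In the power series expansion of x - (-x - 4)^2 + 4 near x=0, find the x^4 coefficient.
Expand to order 4: x - (-x - 4)^2 + 4 = -x^2 - 7·x - 12 + O(x^5).
The coefficient of x^4 is 0.

Final answer: 0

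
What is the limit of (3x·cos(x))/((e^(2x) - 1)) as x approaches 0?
Both numerator and denominator → 0 as x → 0; this is a 0/0 indeterminate form.
Expand each to leading order near x = 0: numerator ~ 3·x, denominator ~ 2·x.
The limit of the ratio is 3/2.

Final answer: 3/2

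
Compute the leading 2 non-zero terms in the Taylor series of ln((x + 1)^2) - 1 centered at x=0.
2·x - 1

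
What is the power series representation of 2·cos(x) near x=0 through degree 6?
-x^6/360 + x^4/12 - x^2 + 2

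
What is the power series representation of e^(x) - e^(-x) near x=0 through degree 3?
x^3/3 + 2·x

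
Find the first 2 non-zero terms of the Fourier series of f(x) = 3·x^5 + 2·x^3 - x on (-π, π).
(-116·π^2 + 6·π^4 + 694)·sin(x) + (-3·π^4 - 37/2 + 13·π^2)·sin(2·x)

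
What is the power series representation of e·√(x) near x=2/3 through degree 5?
√(6)·e/3 + √(6)·e·(x - 2/3)/4 - 3·√(6)·e·(x - 2/3)^2/32 + 9·√(6)·e·(x - 2/3)^3/128 - 135·√(6)·e·(x - 2/3)^4/2048 + 567·√(6)·e·(x - 2/3)^5/8192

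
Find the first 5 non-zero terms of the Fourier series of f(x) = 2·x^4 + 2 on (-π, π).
(96 - 16·π^2)·cos(x) + (-6 + 4·π^2)·cos(2·x) + (32/27 - 16·π^2/9)·cos(3·x) + (-3/8 + π^2)·cos(4·x) + 2 + 2·π^4/5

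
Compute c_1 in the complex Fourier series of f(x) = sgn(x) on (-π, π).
Compute the real Fourier coefficients first: a_1 = 0, b_1 = 4/π.
Then c_1 = (a_1 − i·b_1)/2 = -2·i/π.

Final answer: -2·i/π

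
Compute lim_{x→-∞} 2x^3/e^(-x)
This is an ∞/∞ indeterminate form as x → -∞.
Compare growth rates of the dominant terms (exponentials ≫ polynomials ≫ logarithms), or apply L'Hôpital's rule; the quotient → 0.
Limit = 0.

Final answer: 0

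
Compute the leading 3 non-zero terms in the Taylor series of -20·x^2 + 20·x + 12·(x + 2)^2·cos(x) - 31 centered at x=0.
-32·x^2 + 68·x + 17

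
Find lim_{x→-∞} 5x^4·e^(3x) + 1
The product is a 0·∞ indeterminate form at x → -∞.
Rewrite the product as 5x^4 / e^(-3x) (an ∞/∞ form) and apply L'Hôpital, or use the standard hierarchy e^(3|x|) ≫ |x^4| as x → -∞.
The indeterminate product → 0, so the limit = 1.

Final answer: 1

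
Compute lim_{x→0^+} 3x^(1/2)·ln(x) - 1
The product is a 0·∞ indeterminate form at x → 0⁺.
Rewrite the product as 3·ln(x) / x^(-1/2) and apply L'Hôpital, or use the standard hierarchy x^(-1/2) ≫ |ln x| as x → 0⁺.
The indeterminate product → 0, so the limit = -1.

Final answer: -1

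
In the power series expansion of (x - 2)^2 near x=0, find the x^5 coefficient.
Expand to order 5: (x - 2)^2 = x^2 - 4·x + 4 + O(x^6).
The coefficient of x^5 is 0.

Final answer: 0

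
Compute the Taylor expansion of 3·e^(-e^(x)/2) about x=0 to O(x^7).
-5·x^6·e^(-1/2)/3072 + 23·x^5·e^(-1/2)/1280 + 9·x^4·e^(-1/2)/128 + x^3·e^(-1/2)/16 - 3·x^2·e^(-1/2)/8 - 3·x·e^(-1/2)/2 + 3·e^(-1/2)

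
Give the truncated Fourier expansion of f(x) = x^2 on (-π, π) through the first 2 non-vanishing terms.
-4·cos(x) + π^2/3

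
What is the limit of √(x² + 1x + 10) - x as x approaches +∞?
This is an ∞ − ∞ indeterminate form.
Multiply and divide by the conjugate √(x²+1x + 10) + x; the x² terms cancel, leaving (1x + 10)/(√(x²+1x + 10)+x) → 1/2.
Limit = 1/2.

Final answer: 1/2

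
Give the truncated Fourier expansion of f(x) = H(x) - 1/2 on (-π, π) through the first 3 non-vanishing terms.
2·sin(x)/π + 2·sin(3·x)/(3·π) + 2·sin(5·x)/(5·π)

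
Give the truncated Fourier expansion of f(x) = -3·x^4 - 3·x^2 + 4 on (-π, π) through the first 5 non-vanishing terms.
(-132 + 24·π^2)·cos(x) + (6 - 6·π^2)·cos(2·x) + (-4/9 + 8·π^2/3)·cos(3·x) + (-3·π^2/2 - 3/16)·cos(4·x) - 3·π^4/5 - π^2 + 4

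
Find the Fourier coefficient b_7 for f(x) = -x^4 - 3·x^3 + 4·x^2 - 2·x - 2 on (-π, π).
b_7 = (1/π) ∫_{-π}^{π} f(x)·sin(7x) dx.
Evaluate the integral (use parity and integration by parts as needed): b_7 = -6·π^2/7 - 160/343.

Final answer: -6·π^2/7 - 160/343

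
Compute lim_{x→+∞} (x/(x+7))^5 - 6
As x → +∞: x/(x+7) = 1/(1 + 7/x) → 1, and the 5th power of a limit-1 base also → 1; with the additive constant, 1 - 6 = -5.
Limit = -5.

Final answer: -5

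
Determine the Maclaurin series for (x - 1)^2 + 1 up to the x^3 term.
x^2 - 2·x + 2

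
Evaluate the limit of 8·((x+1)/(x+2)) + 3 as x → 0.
Direct substitution at x = 0 gives 7.

Final answer: 7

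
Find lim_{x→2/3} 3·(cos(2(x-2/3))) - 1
Direct substitution at x = 2/3 gives 2.

Final answer: 2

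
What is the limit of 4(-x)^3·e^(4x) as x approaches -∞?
This is a 0·∞ indeterminate form at x → -∞.
Rewrite the product as 4(-x)^3 / e^(-4x) (an ∞/∞ form) and apply L'Hôpital, or use the standard hierarchy e^(4|x|) ≫ |(-x)^3| as x → -∞.
The indeterminate product → 0, so the limit = 0.

Final answer: 0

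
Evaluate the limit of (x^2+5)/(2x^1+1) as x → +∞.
This is an ∞/∞ indeterminate form as x → +∞.
Divide numerator and denominator by x^2 and let the lower-order terms vanish; the numerator's degree 2 exceeds the denominator's degree 1, so the quotient diverges.
Limit = ∞.

Final answer: ∞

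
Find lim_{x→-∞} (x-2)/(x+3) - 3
Evaluate the dominant behaviour as x → -∞; each term tends to a finite value or vanishes.
Limit = -2.

Final answer: -2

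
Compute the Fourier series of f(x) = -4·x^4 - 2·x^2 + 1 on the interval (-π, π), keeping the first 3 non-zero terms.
(-184 + 32·π^2)·cos(x) + (10 - 8·π^2)·cos(2·x) - 4·π^4/5 - 2·π^2/3 + 1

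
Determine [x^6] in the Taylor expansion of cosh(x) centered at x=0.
Expand to order 6: cosh(x) = x^6/720 + x^4/24 + x^2/2 + 1 + O(x^7).
The coefficient of x^6 is 1/720.

Final answer: 1/720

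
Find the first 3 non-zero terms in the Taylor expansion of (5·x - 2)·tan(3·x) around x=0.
-18·x^3 + 15·x^2 - 6·x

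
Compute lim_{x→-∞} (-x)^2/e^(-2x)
This is an ∞/∞ indeterminate form as x → -∞.
Compare growth rates of the dominant terms (exponentials ≫ polynomials ≫ logarithms), or apply L'Hôpital's rule; the quotient → 0.
Limit = 0.

Final answer: 0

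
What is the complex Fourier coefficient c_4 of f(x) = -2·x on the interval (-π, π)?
Compute the real Fourier coefficients first: a_4 = 0, b_4 = 1.
Then c_4 = (a_4 − i·b_4)/2 = -i/2.

Final answer: -i/2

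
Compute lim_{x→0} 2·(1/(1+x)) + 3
Direct substitution at x = 0 gives 5.

Final answer: 5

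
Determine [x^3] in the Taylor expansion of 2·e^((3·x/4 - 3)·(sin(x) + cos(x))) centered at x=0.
Expand to order 3: 2·e^((3·x/4 - 3)·(sin(x) + cos(x))) = -875·x^3·e^(-3)/64 + 153·x^2·e^(-3)/16 - 9·x·e^(-3)/2 + 2·e^(-3) + O(x^4).
The coefficient of x^3 is -875·e^(-3)/64.

Final answer: -875·e^(-3)/64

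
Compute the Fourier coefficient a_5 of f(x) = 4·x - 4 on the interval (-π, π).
a_5 = (1/π) ∫_{-π}^{π} f(x)·cos(5x) dx.
Evaluate the integral (use parity and integration by parts as needed): a_5 = 0.

Final answer: 0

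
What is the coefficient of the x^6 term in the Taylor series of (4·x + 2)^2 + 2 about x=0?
Expand to order 6: (4·x + 2)^2 + 2 = 16·x^2 + 16·x + 6 + O(x^7).
The coefficient of x^6 is 0.

Final answer: 0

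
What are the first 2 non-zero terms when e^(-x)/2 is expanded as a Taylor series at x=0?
1/2 - x/2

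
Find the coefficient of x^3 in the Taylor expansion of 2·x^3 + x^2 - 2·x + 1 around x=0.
Expand to order 3: 2·x^3 + x^2 - 2·x + 1 = 2·x^3 + x^2 - 2·x + 1 + O(x^4).
The coefficient of x^3 is 2.

Final answer: 2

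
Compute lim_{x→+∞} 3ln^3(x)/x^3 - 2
The quotient is an ∞/∞ indeterminate form as x → +∞.
The polynomial denominator x^3 dominates the logarithmic numerator (any positive power of x ≫ ln^3(x) as x → ∞), so the quotient → 0.
Adding the constant: 0 - 2 = -2. Limit = -2.

Final answer: -2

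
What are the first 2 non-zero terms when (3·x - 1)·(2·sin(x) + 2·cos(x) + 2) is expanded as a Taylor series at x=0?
10·x - 4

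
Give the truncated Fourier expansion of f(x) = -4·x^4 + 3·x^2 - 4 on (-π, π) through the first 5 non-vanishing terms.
(-204 + 32·π^2)·cos(x) + (15 - 8·π^2)·cos(2·x) + (-100/27 + 32·π^2/9)·cos(3·x) + (3/2 - 2·π^2)·cos(4·x) - 4·π^4/5 - 4 + π^2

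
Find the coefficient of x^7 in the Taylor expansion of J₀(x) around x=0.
Expand to order 7: J₀(x) = -x^6/2304 + x^4/64 - x^2/4 + 1 + O(x^8).
The coefficient of x^7 is 0.

Final answer: 0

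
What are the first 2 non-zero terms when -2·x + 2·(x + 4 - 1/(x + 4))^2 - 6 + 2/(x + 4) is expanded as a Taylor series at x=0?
221·x/16 + 181/8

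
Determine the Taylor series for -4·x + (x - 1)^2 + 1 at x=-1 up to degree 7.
9 - 8·(x + 1) + (x + 1)^2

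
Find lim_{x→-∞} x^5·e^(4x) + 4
The product is a 0·∞ indeterminate form at x → -∞.
Rewrite the product as x^5 / e^(-4x) (an ∞/∞ form) and apply L'Hôpital, or use the standard hierarchy e^(4|x|) ≫ |x^5| as x → -∞.
The indeterminate product → 0, so the limit = 4.

Final answer: 4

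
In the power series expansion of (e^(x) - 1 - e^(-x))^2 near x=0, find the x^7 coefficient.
Expand to order 7: (e^(x) - 1 - e^(-x))^2 = -x^7/1260 + 8·x^6/45 - x^5/30 + 4·x^4/3 - 2·x^3/3 + 4·x^2 - 4·x + 1 + O(x^8).
The coefficient of x^7 is -1/1260.

Final answer: -1/1260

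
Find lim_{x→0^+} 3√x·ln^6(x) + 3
The product is a 0·∞ indeterminate form at x → 0⁺.
Rewrite the product as 3·ln^6(x) / x^(-1/2) and apply L'Hôpital, or use the standard hierarchy x^(-1/2) ≫ |ln x|^6 as x → 0⁺.
The indeterminate product → 0, so the limit = 3.

Final answer: 3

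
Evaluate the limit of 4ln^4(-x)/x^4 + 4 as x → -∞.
The quotient is an ∞/∞ indeterminate form as x → -∞.
Compare growth rates of the dominant terms (exponentials ≫ polynomials ≫ logarithms), or apply L'Hôpital's rule; the quotient → 0.
Adding the constant: 0 + 4 = 4. Limit = 4.

Final answer: 4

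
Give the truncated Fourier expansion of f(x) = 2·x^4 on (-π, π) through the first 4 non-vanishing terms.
(96 - 16·π^2)·cos(x) + (-6 + 4·π^2)·cos(2·x) + (32/27 - 16·π^2/9)·cos(3·x) + 2·π^4/5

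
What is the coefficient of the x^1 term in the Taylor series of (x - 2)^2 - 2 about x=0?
Expand to order 1: (x - 2)^2 - 2 = 2 - 4·x + O(x^2).
The coefficient of x^1 is -4.

Final answer: -4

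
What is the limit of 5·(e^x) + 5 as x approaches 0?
Direct substitution at x = 0 gives 10.

Final answer: 10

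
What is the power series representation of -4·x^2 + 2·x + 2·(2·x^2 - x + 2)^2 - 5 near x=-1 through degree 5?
39 - 90·(x + 1) + 86·(x + 1)^2 - 40·(x + 1)^3 + 8·(x + 1)^4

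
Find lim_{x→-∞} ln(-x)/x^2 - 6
The quotient is an ∞/∞ indeterminate form as x → -∞.
Compare growth rates of the dominant terms (exponentials ≫ polynomials ≫ logarithms), or apply L'Hôpital's rule; the quotient → 0.
Adding the constant: 0 - 6 = -6. Limit = -6.

Final answer: -6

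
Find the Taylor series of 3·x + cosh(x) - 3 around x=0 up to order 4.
x^4/24 + x^2/2 + 3·x - 2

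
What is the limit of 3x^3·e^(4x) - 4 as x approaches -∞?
The product is a 0·∞ indeterminate form at x → -∞.
Rewrite the product as 3x^3 / e^(-4x) (an ∞/∞ form) and apply L'Hôpital, or use the standard hierarchy e^(4|x|) ≫ |x^3| as x → -∞.
The indeterminate product → 0, so the limit = -4.

Final answer: -4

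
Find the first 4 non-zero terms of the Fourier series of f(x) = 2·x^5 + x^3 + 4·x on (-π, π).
(-78·π^2 + 4·π^4 + 476)·sin(x) + (-2·π^4 - 35/2 + 9·π^2)·sin(2·x) + (-62·π^2/27 + 340/81 + 4·π^4/3)·sin(3·x) + (-π^4 - 73/32 + 3·π^2/4)·sin(4·x)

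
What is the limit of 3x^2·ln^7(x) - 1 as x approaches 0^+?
The product is a 0·∞ indeterminate form at x → 0⁺.
Rewrite the product as 3·ln^7(x) / x^(-2) and apply L'Hôpital, or use the standard hierarchy x^(-2) ≫ |ln x|^7 as x → 0⁺.
The indeterminate product → 0, so the limit = -1.

Final answer: -1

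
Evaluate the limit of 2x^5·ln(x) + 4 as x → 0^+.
The product is a 0·∞ indeterminate form at x → 0⁺.
Rewrite the product as 2·ln(x) / x^(-5) and apply L'Hôpital, or use the standard hierarchy x^(-5) ≫ |ln x| as x → 0⁺.
The indeterminate product → 0, so the limit = 4.

Final answer: 4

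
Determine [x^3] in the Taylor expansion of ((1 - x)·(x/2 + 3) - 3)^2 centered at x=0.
Expand to order 3: ((1 - x)·(x/2 + 3) - 3)^2 = 5·x^3/2 + 25·x^2/4 + O(x^4).
The coefficient of x^3 is 5/2.

Final answer: 5/2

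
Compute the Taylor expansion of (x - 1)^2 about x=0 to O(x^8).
x^2 - 2·x + 1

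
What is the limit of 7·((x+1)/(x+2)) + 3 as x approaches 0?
Direct substitution at x = 0 gives 13/2.

Final answer: 13/2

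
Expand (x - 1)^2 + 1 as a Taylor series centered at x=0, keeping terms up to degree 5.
x^2 - 2·x + 2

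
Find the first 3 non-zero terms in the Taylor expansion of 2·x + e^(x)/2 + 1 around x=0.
x^2/4 + 5·x/2 + 3/2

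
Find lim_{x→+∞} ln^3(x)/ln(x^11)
This is an ∞/∞ indeterminate form as x → +∞.
Write ln(x^11) = 11·ln(x), reducing the quotient to ln^2(x)/11 → ∞.
Limit = ∞.

Final answer: ∞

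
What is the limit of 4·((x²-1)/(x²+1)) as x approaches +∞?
Evaluate the dominant behaviour as x → +∞; each term tends to a finite value or vanishes.
Limit = 4.

Final answer: 4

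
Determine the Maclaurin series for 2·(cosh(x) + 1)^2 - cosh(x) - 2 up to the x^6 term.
67·x^6/720 + 19·x^4/24 + 7·x^2/2 + 5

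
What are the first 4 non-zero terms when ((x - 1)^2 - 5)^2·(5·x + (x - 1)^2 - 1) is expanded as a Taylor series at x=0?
-16·x^4 + 4·x^3 + 64·x^2 + 48·x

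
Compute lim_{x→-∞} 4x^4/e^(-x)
This is an ∞/∞ indeterminate form as x → -∞.
Compare growth rates of the dominant terms (exponentials ≫ polynomials ≫ logarithms), or apply L'Hôpital's rule; the quotient → 0.
Limit = 0.

Final answer: 0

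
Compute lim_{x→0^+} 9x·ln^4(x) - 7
The product is a 0·∞ indeterminate form at x → 0⁺.
Rewrite the product as 9·ln^4(x) / x^(-1) and apply L'Hôpital, or use the standard hierarchy x^(-1) ≫ |ln x|^4 as x → 0⁺.
The indeterminate product → 0, so the limit = -7.

Final answer: -7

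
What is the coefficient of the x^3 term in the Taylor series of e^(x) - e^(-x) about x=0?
Expand to order 3: e^(x) - e^(-x) = x^3/3 + 2·x + O(x^4).
The coefficient of x^3 is 1/3.

Final answer: 1/3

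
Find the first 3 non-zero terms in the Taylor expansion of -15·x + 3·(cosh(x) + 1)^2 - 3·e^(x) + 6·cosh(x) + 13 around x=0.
15·x^2/2 - 18·x + 28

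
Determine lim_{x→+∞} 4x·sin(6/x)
As x → +∞: let u = 6/x → 0⁺; then 4·x·sin(6/x) = 4·6·sin(u)/u → 4·6·1 = 24.
Limit = 24.

Final answer: 24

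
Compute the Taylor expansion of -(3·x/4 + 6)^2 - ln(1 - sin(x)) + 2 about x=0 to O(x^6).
x^5/24 + x^4/12 + x^3/6 - x^2/16 - 8·x - 34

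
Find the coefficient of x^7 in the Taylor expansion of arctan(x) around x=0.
Expand to order 7: arctan(x) = -x^7/7 + x^5/5 - x^3/3 + x + O(x^8).
The coefficient of x^7 is -1/7.

Final answer: -1/7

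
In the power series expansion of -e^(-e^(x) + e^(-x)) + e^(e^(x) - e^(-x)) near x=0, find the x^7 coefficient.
989/1260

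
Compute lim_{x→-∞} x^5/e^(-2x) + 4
The quotient is an ∞/∞ indeterminate form as x → -∞.
Compare growth rates of the dominant terms (exponentials ≫ polynomials ≫ logarithms), or apply L'Hôpital's rule; the quotient → 0.
Adding the constant: 0 + 4 = 4. Limit = 4.

Final answer: 4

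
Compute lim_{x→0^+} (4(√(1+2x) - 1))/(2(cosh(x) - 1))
Both numerator and denominator → 0 as x → 0^+; this is a 0/0 indeterminate form.
Expand each to leading order near x = 0: numerator ~ 4·x, denominator ~ x^2.
The limit of the ratio is ∞.

Final answer: ∞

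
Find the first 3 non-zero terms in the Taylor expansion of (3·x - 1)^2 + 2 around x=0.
9·x^2 - 6·x + 3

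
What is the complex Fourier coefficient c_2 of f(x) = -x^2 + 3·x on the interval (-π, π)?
Compute the real Fourier coefficients first: a_2 = -1, b_2 = -3.
Then c_2 = (a_2 − i·b_2)/2 = -1/2 + 3·i/2.

Final answer: -1/2 + 3·i/2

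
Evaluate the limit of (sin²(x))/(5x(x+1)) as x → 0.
Both numerator and denominator → 0 as x → 0; this is a 0/0 indeterminate form.
Expand each to leading order near x = 0: numerator ~ x^2, denominator ~ 5·x.
The limit of the ratio is 0.

Final answer: 0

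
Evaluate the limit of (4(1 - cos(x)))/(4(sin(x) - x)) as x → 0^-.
Both numerator and denominator → 0 as x → 0^-; this is a 0/0 indeterminate form.
Expand each to leading order near x = 0: numerator ~ 2·x^2, denominator ~ -2·x^3/3.
The limit of the ratio is ∞.

Final answer: ∞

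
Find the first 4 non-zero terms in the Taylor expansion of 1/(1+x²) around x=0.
-x^6 + x^4 - x^2 + 1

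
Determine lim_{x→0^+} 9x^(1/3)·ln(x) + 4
The product is a 0·∞ indeterminate form at x → 0⁺.
Rewrite the product as 9·ln(x) / x^(-1/3) and apply L'Hôpital, or use the standard hierarchy x^(-1/3) ≫ |ln x| as x → 0⁺.
The indeterminate product → 0, so the limit = 4.

Final answer: 4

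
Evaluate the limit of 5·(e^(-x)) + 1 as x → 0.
Direct substitution at x = 0 gives 6.

Final answer: 6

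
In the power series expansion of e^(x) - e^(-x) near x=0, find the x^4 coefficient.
Expand to order 4: e^(x) - e^(-x) = x^3/3 + 2·x + O(x^5).
The coefficient of x^4 is 0.

Final answer: 0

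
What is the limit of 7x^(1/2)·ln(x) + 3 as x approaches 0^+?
The product is a 0·∞ indeterminate form at x → 0⁺.
Rewrite the product as 7·ln(x) / x^(-1/2) and apply L'Hôpital, or use the standard hierarchy x^(-1/2) ≫ |ln x| as x → 0⁺.
The indeterminate product → 0, so the limit = 3.

Final answer: 3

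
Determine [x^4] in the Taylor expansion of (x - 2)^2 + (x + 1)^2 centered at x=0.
Expand to order 4: (x - 2)^2 + (x + 1)^2 = 2·x^2 - 2·x + 5 + O(x^5).
The coefficient of x^4 is 0.

Final answer: 0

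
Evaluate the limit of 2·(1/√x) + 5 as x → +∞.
Evaluate the dominant behaviour as x → +∞; each term tends to a finite value or vanishes.
Limit = 5.

Final answer: 5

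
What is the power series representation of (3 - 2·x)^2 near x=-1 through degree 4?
25 - 20·(x + 1) + 4·(x + 1)^2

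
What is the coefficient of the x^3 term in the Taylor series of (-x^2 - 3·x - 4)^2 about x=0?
Expand to order 3: (-x^2 - 3·x - 4)^2 = 6·x^3 + 17·x^2 + 24·x + 16 + O(x^4).
The coefficient of x^3 is 6.

Final answer: 6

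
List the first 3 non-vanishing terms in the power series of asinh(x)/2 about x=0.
3·x^5/80 - x^3/12 + x/2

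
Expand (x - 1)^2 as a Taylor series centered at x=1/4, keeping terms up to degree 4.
9/16 - 3·(x - 1/4)/2 + (x - 1/4)^2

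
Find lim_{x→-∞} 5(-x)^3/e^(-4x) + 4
The quotient is an ∞/∞ indeterminate form as x → -∞.
Compare growth rates of the dominant terms (exponentials ≫ polynomials ≫ logarithms), or apply L'Hôpital's rule; the quotient → 0.
Adding the constant: 0 + 4 = 4. Limit = 4.

Final answer: 4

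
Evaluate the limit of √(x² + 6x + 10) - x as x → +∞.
As x → +∞: multiply by the conjugate to get (6x+10)/(√(x²+6x+10)+x); the denominator ~ 2x, so the limit is 6/2 = 3.
Limit = 3.

Final answer: 3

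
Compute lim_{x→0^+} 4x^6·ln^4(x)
This is a 0·∞ indeterminate form at x → 0⁺.
Rewrite the product as 4·ln^4(x) / x^(-6) and apply L'Hôpital, or use the standard hierarchy x^(-6) ≫ |ln x|^4 as x → 0⁺.
The indeterminate product → 0, so the limit = 0.

Final answer: 0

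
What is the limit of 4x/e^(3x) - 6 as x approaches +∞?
The quotient is an ∞/∞ indeterminate form as x → +∞.
The exponential denominator e^(3x) dominates the polynomial numerator (e^x ≫ x as x → ∞), so the quotient → 0.
Adding the constant: 0 - 6 = -6. Limit = -6.

Final answer: -6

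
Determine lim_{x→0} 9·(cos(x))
Direct substitution at x = 0 gives 9.

Final answer: 9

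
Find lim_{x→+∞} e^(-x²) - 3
Evaluate the dominant behaviour as x → +∞; each term tends to a finite value or vanishes.
Limit = -3.

Final answer: -3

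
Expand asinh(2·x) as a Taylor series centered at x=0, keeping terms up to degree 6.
12·x^5/5 - 4·x^3/3 + 2·x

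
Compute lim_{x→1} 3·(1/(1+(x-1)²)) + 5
Direct substitution at x = 1 gives 8.

Final answer: 8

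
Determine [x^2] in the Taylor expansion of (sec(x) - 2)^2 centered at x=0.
Expand to order 2: (sec(x) - 2)^2 = 1 - x^2 + O(x^3).
The coefficient of x^2 is -1.

Final answer: -1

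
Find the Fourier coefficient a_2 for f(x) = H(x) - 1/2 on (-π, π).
a_2 = (1/π) ∫_{-π}^{π} f(x)·cos(2x) dx.
Evaluate the integral (use parity and integration by parts as needed): a_2 = 0.

Final answer: 0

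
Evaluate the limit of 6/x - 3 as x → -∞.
Evaluate the dominant behaviour as x → -∞; each term tends to a finite value or vanishes.
Limit = -3.

Final answer: -3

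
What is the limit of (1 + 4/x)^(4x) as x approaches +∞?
As x → +∞: write (1 + 4/x)^(4x) = ((1 + 4/x)^x)^4 → (e^4)^4 = e^16.
Limit = e^(16).

Final answer: e^(16)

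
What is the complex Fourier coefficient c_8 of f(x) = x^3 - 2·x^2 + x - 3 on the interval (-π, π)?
Compute the real Fourier coefficients first: a_8 = -1/8, b_8 = -π^2/4 - 29/128.
Then c_8 = (a_8 − i·b_8)/2 = -1/16 + 29·i/256 + i·π^2/8.

Final answer: -1/16 + 29·i/256 + i·π^2/8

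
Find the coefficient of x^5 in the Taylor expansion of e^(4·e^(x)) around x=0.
Expand to order 5: e^(4·e^(x)) = 1357·x^5·e^(4)/30 + 63·x^4·e^(4)/2 + 58·x^3·e^(4)/3 + 10·x^2·e^(4) + 4·x·e^(4) + e^(4) + O(x^6).
The coefficient of x^5 is 1357·e^(4)/30.

Final answer: 1357·e^(4)/30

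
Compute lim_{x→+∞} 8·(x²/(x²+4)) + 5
Evaluate the dominant behaviour as x → +∞; each term tends to a finite value or vanishes.
Limit = 13.

Final answer: 13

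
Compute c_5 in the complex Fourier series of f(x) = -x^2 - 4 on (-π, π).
Compute the real Fourier coefficients first: a_5 = 4/25, b_5 = 0.
Then c_5 = (a_5 − i·b_5)/2 = 2/25.

Final answer: 2/25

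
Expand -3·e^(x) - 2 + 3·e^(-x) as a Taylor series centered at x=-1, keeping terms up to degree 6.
(-2·e - 3 + 3·e^(2))·e^(-1) + (-3·e^(2) - 3)·e^(-1)·(x + 1) + (-3 + 3·e^(2))·e^(-1)·(x + 1)^2/2 + (-e^(2) - 1)·e^(-1)·(x + 1)^3/2 + (-1 + e^(2))·e^(-1)·(x + 1)^4/8 + (-e^(2) - 1)·e^(-1)·(x + 1)^5/40 + (-1 + e^(2))·e^(-1)·(x + 1)^6/240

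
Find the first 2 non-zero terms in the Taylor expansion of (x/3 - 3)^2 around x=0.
9 - 2·x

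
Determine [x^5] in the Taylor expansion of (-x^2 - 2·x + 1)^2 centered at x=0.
Expand to order 5: (-x^2 - 2·x + 1)^2 = x^4 + 4·x^3 + 2·x^2 - 4·x + 1 + O(x^6).
The coefficient of x^5 is 0.

Final answer: 0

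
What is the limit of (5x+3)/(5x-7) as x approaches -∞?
Evaluate the dominant behaviour as x → -∞; each term tends to a finite value or vanishes.
Limit = 1.

Final answer: 1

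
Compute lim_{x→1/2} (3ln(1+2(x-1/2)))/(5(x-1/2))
Both numerator and denominator → 0 as x → 1/2; this is a 0/0 indeterminate form.
Expand each to leading order near x = 1/2: numerator ~ 6·(x - 1/2), denominator ~ 5·(x - 1/2).
The limit of the ratio is 6/5.

Final answer: 6/5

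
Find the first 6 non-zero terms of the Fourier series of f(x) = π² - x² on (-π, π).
4·cos(x) - cos(2·x) + 4·cos(3·x)/9 - cos(4·x)/4 + 4·cos(5·x)/25 + 2·π^2/3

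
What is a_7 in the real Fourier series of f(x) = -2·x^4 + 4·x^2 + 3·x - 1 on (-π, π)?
a_7 = (1/π) ∫_{-π}^{π} f(x)·cos(7x) dx.
Evaluate the integral (use parity and integration by parts as needed): a_7 = -880/2401 + 16·π^2/49.

Final answer: -880/2401 + 16·π^2/49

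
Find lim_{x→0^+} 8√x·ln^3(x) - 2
The product is a 0·∞ indeterminate form at x → 0⁺.
Rewrite the product as 8·ln^3(x) / x^(-1/2) and apply L'Hôpital, or use the standard hierarchy x^(-1/2) ≫ |ln x|^3 as x → 0⁺.
The indeterminate product → 0, so the limit = -2.

Final answer: -2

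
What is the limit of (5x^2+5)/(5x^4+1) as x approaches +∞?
This is an ∞/∞ indeterminate form as x → +∞.
Divide numerator and denominator by x^4 and let the lower-order terms vanish; the numerator's degree 2 is below the denominator's degree 4, so the quotient → 0.
Limit = 0.

Final answer: 0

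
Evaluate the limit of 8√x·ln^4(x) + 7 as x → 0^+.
The product is a 0·∞ indeterminate form at x → 0⁺.
Rewrite the product as 8·ln^4(x) / x^(-1/2) and apply L'Hôpital, or use the standard hierarchy x^(-1/2) ≫ |ln x|^4 as x → 0⁺.
The indeterminate product → 0, so the limit = 7.

Final answer: 7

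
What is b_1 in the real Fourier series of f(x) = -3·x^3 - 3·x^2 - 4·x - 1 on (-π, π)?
b_1 = (1/π) ∫_{-π}^{π} f(x)·sin(1x) dx.
Evaluate the integral (use parity and integration by parts as needed): b_1 = 28 - 6·π^2.

Final answer: 28 - 6·π^2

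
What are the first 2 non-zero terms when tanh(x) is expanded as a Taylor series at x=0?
-x^3/3 + x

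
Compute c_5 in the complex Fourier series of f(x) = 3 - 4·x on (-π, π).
Compute the real Fourier coefficients first: a_5 = 0, b_5 = -8/5.
Then c_5 = (a_5 − i·b_5)/2 = 4·i/5.

Final answer: 4·i/5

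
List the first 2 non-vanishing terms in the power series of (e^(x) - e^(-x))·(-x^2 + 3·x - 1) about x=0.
6·x^2 - 2·x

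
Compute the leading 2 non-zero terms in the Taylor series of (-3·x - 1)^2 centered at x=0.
6·x + 1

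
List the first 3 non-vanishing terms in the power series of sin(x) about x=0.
x^5/120 - x^3/6 + x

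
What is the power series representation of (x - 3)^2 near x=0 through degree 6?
x^2 - 6·x + 9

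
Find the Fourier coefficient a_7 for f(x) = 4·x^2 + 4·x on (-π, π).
a_7 = (1/π) ∫_{-π}^{π} f(x)·cos(7x) dx.
Evaluate the integral (use parity and integration by parts as needed): a_7 = -16/49.

Final answer: -16/49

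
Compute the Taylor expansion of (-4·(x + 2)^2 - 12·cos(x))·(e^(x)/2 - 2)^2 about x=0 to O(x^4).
5·x^3 + 85·x^2/2 + 6·x - 63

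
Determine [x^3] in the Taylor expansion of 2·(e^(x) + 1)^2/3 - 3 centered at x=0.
Expand to order 3: 2·(e^(x) + 1)^2/3 - 3 = 10·x^3/9 + 2·x^2 + 8·x/3 - 1/3 + O(x^4).
The coefficient of x^3 is 10/9.

Final answer: 10/9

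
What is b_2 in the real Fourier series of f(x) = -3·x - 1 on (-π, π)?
b_2 = (1/π) ∫_{-π}^{π} f(x)·sin(2x) dx.
Evaluate the integral (use parity and integration by parts as needed): b_2 = 3.

Final answer: 3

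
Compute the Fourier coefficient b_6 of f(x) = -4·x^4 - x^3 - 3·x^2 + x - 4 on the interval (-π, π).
b_6 = (1/π) ∫_{-π}^{π} f(x)·sin(6x) dx.
Evaluate the integral (use parity and integration by parts as needed): b_6 = -7/18 + π^2/3.

Final answer: -7/18 + π^2/3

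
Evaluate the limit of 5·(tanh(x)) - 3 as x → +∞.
Evaluate the dominant behaviour as x → +∞; each term tends to a finite value or vanishes.
Limit = 2.

Final answer: 2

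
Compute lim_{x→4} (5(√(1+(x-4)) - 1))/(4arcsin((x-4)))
Both numerator and denominator → 0 as x → 4; this is a 0/0 indeterminate form.
Expand each to leading order near x = 4: numerator ~ 5·(x - 4)/2, denominator ~ 4·(x - 4).
The limit of the ratio is 5/8.

Final answer: 5/8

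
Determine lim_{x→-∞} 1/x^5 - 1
Evaluate the dominant behaviour as x → -∞; each term tends to a finite value or vanishes.
Limit = -1.

Final answer: -1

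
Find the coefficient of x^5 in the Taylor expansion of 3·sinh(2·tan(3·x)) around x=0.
Expand to order 5: 3·sinh(2·tan(3·x)) = 6804·x^5/5 + 162·x^3 + 18·x + O(x^6).
The coefficient of x^5 is 6804/5.

Final answer: 6804/5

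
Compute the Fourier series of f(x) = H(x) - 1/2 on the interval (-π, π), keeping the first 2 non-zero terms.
2·sin(x)/π + 2·sin(3·x)/(3·π)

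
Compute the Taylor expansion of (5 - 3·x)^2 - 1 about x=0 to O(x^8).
9·x^2 - 30·x + 24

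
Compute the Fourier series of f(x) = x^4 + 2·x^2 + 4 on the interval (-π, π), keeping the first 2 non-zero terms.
(40 - 8·π^2)·cos(x) + 4 + 2·π^2/3 + π^4/5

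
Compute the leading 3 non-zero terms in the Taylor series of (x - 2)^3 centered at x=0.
-6·x^2 + 12·x - 8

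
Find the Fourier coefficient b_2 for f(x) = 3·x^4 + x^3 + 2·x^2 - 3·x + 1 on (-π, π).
b_2 = (1/π) ∫_{-π}^{π} f(x)·sin(2x) dx.
Evaluate the integral (use parity and integration by parts as needed): b_2 = 9/2 - π^2.

Final answer: 9/2 - π^2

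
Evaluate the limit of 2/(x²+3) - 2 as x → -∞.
Evaluate the dominant behaviour as x → -∞; each term tends to a finite value or vanishes.
Limit = -2.

Final answer: -2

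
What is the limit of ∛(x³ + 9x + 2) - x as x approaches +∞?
This is an ∞ − ∞ indeterminate form.
Multiply by (A² + AB + B²)/(A² + AB + B²) where A = ∛(x³+9x + 2), B = x to use A³ − B³ = (A−B)(A²+AB+B²); the x³ terms cancel, leaving (9x + 2)/(A²+AB+B²) with denominator ~ 3x², so the limit is 0.
Limit = 0.

Final answer: 0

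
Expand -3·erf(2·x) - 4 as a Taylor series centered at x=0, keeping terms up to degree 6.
-96·x^5/(5·√(π)) + 16·x^3/√(π) - 12·x/√(π) - 4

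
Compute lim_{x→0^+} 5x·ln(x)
This is a 0·∞ indeterminate form at x → 0⁺.
Rewrite the product as 5·ln(x) / x^(-1) and apply L'Hôpital, or use the standard hierarchy x^(-1) ≫ |ln x| as x → 0⁺.
The indeterminate product → 0, so the limit = 0.

Final answer: 0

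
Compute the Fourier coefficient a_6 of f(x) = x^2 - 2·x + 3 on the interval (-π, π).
a_6 = (1/π) ∫_{-π}^{π} f(x)·cos(6x) dx.
Evaluate the integral (use parity and integration by parts as needed): a_6 = 1/9.

Final answer: 1/9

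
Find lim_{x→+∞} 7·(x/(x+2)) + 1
Evaluate the dominant behaviour as x → +∞; each term tends to a finite value or vanishes.
Limit = 8.

Final answer: 8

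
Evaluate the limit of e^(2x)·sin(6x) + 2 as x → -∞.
Evaluate the dominant behaviour as x → -∞; each term tends to a finite value or vanishes.
Limit = 2.

Final answer: 2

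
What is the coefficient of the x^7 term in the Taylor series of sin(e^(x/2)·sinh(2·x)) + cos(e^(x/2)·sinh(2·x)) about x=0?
Expand to order 7: sin(e^(x/2)·sinh(2·x)) + cos(e^(x/2)·sinh(2·x)) = -7091·x^7/4608 - 21533·x^6/5760 - 1641·x^5/320 - 103·x^4/24 - 7·x^3/4 - x^2 + 2·x + 1 + O(x^8).
The coefficient of x^7 is -7091/4608.

Final answer: -7091/4608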